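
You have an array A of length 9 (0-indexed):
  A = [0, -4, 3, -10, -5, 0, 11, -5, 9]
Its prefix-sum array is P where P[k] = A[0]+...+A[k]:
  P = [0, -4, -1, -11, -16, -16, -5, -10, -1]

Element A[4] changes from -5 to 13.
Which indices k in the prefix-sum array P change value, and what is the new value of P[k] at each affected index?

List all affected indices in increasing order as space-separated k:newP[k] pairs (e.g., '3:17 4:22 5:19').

Answer: 4:2 5:2 6:13 7:8 8:17

Derivation:
P[k] = A[0] + ... + A[k]
P[k] includes A[4] iff k >= 4
Affected indices: 4, 5, ..., 8; delta = 18
  P[4]: -16 + 18 = 2
  P[5]: -16 + 18 = 2
  P[6]: -5 + 18 = 13
  P[7]: -10 + 18 = 8
  P[8]: -1 + 18 = 17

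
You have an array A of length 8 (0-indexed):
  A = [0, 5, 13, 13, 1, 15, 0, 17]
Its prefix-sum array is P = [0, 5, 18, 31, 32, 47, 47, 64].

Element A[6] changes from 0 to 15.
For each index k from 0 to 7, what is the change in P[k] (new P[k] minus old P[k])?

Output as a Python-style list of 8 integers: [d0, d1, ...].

Answer: [0, 0, 0, 0, 0, 0, 15, 15]

Derivation:
Element change: A[6] 0 -> 15, delta = 15
For k < 6: P[k] unchanged, delta_P[k] = 0
For k >= 6: P[k] shifts by exactly 15
Delta array: [0, 0, 0, 0, 0, 0, 15, 15]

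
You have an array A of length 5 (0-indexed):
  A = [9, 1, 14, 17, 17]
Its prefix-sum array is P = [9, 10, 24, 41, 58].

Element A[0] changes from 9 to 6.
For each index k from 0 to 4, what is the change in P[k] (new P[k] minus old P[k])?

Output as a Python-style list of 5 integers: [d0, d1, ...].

Element change: A[0] 9 -> 6, delta = -3
For k < 0: P[k] unchanged, delta_P[k] = 0
For k >= 0: P[k] shifts by exactly -3
Delta array: [-3, -3, -3, -3, -3]

Answer: [-3, -3, -3, -3, -3]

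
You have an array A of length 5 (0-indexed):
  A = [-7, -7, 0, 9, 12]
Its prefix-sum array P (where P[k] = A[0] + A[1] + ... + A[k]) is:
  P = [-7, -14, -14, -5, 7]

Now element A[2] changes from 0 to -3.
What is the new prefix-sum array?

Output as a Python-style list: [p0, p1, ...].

Change: A[2] 0 -> -3, delta = -3
P[k] for k < 2: unchanged (A[2] not included)
P[k] for k >= 2: shift by delta = -3
  P[0] = -7 + 0 = -7
  P[1] = -14 + 0 = -14
  P[2] = -14 + -3 = -17
  P[3] = -5 + -3 = -8
  P[4] = 7 + -3 = 4

Answer: [-7, -14, -17, -8, 4]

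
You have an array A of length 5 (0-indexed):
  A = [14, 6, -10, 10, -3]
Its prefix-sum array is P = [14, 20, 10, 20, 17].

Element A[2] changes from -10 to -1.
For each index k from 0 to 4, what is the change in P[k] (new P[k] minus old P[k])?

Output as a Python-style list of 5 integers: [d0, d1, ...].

Element change: A[2] -10 -> -1, delta = 9
For k < 2: P[k] unchanged, delta_P[k] = 0
For k >= 2: P[k] shifts by exactly 9
Delta array: [0, 0, 9, 9, 9]

Answer: [0, 0, 9, 9, 9]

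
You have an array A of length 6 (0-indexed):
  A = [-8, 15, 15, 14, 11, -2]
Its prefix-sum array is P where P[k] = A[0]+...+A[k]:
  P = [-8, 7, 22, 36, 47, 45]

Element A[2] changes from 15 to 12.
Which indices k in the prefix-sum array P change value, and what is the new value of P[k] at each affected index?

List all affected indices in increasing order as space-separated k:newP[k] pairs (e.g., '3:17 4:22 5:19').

P[k] = A[0] + ... + A[k]
P[k] includes A[2] iff k >= 2
Affected indices: 2, 3, ..., 5; delta = -3
  P[2]: 22 + -3 = 19
  P[3]: 36 + -3 = 33
  P[4]: 47 + -3 = 44
  P[5]: 45 + -3 = 42

Answer: 2:19 3:33 4:44 5:42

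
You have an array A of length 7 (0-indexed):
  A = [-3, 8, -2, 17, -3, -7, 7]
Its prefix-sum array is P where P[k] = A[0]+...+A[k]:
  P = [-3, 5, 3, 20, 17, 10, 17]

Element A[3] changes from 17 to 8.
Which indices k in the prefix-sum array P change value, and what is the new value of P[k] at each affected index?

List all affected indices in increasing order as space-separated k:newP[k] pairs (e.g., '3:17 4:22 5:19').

Answer: 3:11 4:8 5:1 6:8

Derivation:
P[k] = A[0] + ... + A[k]
P[k] includes A[3] iff k >= 3
Affected indices: 3, 4, ..., 6; delta = -9
  P[3]: 20 + -9 = 11
  P[4]: 17 + -9 = 8
  P[5]: 10 + -9 = 1
  P[6]: 17 + -9 = 8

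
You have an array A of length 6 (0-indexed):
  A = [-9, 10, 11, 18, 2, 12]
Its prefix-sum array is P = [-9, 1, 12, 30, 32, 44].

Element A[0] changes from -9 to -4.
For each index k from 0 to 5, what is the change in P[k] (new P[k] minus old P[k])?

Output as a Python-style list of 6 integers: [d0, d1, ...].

Element change: A[0] -9 -> -4, delta = 5
For k < 0: P[k] unchanged, delta_P[k] = 0
For k >= 0: P[k] shifts by exactly 5
Delta array: [5, 5, 5, 5, 5, 5]

Answer: [5, 5, 5, 5, 5, 5]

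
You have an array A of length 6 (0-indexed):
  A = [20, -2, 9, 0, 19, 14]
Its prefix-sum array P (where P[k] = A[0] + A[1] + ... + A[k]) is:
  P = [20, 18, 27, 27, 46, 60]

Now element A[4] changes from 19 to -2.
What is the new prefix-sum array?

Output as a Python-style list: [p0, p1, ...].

Answer: [20, 18, 27, 27, 25, 39]

Derivation:
Change: A[4] 19 -> -2, delta = -21
P[k] for k < 4: unchanged (A[4] not included)
P[k] for k >= 4: shift by delta = -21
  P[0] = 20 + 0 = 20
  P[1] = 18 + 0 = 18
  P[2] = 27 + 0 = 27
  P[3] = 27 + 0 = 27
  P[4] = 46 + -21 = 25
  P[5] = 60 + -21 = 39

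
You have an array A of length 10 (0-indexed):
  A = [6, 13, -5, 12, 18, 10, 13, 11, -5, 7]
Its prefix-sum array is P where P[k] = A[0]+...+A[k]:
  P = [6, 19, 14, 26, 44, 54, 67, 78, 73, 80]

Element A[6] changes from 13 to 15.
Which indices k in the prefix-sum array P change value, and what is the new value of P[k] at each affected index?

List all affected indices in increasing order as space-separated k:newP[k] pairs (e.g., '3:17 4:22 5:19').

Answer: 6:69 7:80 8:75 9:82

Derivation:
P[k] = A[0] + ... + A[k]
P[k] includes A[6] iff k >= 6
Affected indices: 6, 7, ..., 9; delta = 2
  P[6]: 67 + 2 = 69
  P[7]: 78 + 2 = 80
  P[8]: 73 + 2 = 75
  P[9]: 80 + 2 = 82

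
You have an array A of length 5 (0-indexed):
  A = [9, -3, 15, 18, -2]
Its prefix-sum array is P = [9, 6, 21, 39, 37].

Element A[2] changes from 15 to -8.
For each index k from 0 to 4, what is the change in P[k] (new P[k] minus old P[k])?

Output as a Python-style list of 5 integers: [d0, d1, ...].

Answer: [0, 0, -23, -23, -23]

Derivation:
Element change: A[2] 15 -> -8, delta = -23
For k < 2: P[k] unchanged, delta_P[k] = 0
For k >= 2: P[k] shifts by exactly -23
Delta array: [0, 0, -23, -23, -23]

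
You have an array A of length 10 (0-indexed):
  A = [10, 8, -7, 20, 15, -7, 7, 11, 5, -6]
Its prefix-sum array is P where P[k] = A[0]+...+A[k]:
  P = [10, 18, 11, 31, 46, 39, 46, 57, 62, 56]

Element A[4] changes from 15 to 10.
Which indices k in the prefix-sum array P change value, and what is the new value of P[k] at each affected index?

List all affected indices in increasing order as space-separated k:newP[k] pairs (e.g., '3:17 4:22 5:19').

Answer: 4:41 5:34 6:41 7:52 8:57 9:51

Derivation:
P[k] = A[0] + ... + A[k]
P[k] includes A[4] iff k >= 4
Affected indices: 4, 5, ..., 9; delta = -5
  P[4]: 46 + -5 = 41
  P[5]: 39 + -5 = 34
  P[6]: 46 + -5 = 41
  P[7]: 57 + -5 = 52
  P[8]: 62 + -5 = 57
  P[9]: 56 + -5 = 51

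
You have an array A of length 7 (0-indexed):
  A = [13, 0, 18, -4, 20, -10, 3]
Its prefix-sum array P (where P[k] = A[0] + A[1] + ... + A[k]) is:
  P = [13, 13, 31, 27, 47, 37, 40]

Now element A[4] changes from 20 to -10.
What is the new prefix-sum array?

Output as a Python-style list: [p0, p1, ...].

Change: A[4] 20 -> -10, delta = -30
P[k] for k < 4: unchanged (A[4] not included)
P[k] for k >= 4: shift by delta = -30
  P[0] = 13 + 0 = 13
  P[1] = 13 + 0 = 13
  P[2] = 31 + 0 = 31
  P[3] = 27 + 0 = 27
  P[4] = 47 + -30 = 17
  P[5] = 37 + -30 = 7
  P[6] = 40 + -30 = 10

Answer: [13, 13, 31, 27, 17, 7, 10]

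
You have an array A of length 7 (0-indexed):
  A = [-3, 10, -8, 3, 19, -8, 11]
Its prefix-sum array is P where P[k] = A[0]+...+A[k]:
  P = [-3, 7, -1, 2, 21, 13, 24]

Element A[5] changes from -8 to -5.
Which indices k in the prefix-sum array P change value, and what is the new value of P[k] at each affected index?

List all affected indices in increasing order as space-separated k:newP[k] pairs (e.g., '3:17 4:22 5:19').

Answer: 5:16 6:27

Derivation:
P[k] = A[0] + ... + A[k]
P[k] includes A[5] iff k >= 5
Affected indices: 5, 6, ..., 6; delta = 3
  P[5]: 13 + 3 = 16
  P[6]: 24 + 3 = 27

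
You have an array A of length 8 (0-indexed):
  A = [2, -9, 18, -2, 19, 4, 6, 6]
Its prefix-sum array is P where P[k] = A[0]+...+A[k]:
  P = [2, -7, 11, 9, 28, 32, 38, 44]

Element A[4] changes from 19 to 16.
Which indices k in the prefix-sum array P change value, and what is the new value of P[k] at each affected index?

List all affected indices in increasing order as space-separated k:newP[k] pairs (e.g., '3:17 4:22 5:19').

Answer: 4:25 5:29 6:35 7:41

Derivation:
P[k] = A[0] + ... + A[k]
P[k] includes A[4] iff k >= 4
Affected indices: 4, 5, ..., 7; delta = -3
  P[4]: 28 + -3 = 25
  P[5]: 32 + -3 = 29
  P[6]: 38 + -3 = 35
  P[7]: 44 + -3 = 41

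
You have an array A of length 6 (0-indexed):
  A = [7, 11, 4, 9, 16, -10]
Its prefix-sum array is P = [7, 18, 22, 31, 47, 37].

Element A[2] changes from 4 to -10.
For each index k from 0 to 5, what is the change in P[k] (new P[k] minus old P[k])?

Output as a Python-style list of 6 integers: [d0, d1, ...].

Answer: [0, 0, -14, -14, -14, -14]

Derivation:
Element change: A[2] 4 -> -10, delta = -14
For k < 2: P[k] unchanged, delta_P[k] = 0
For k >= 2: P[k] shifts by exactly -14
Delta array: [0, 0, -14, -14, -14, -14]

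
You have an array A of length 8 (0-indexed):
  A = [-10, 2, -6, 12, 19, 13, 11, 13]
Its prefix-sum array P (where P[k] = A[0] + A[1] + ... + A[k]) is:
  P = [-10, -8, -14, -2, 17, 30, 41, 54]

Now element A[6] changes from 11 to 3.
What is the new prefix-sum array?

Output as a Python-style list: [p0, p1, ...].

Answer: [-10, -8, -14, -2, 17, 30, 33, 46]

Derivation:
Change: A[6] 11 -> 3, delta = -8
P[k] for k < 6: unchanged (A[6] not included)
P[k] for k >= 6: shift by delta = -8
  P[0] = -10 + 0 = -10
  P[1] = -8 + 0 = -8
  P[2] = -14 + 0 = -14
  P[3] = -2 + 0 = -2
  P[4] = 17 + 0 = 17
  P[5] = 30 + 0 = 30
  P[6] = 41 + -8 = 33
  P[7] = 54 + -8 = 46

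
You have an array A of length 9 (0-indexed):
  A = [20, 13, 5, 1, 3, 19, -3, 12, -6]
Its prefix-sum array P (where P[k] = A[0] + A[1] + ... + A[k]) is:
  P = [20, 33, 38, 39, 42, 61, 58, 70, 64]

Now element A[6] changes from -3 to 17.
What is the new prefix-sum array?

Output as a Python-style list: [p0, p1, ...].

Change: A[6] -3 -> 17, delta = 20
P[k] for k < 6: unchanged (A[6] not included)
P[k] for k >= 6: shift by delta = 20
  P[0] = 20 + 0 = 20
  P[1] = 33 + 0 = 33
  P[2] = 38 + 0 = 38
  P[3] = 39 + 0 = 39
  P[4] = 42 + 0 = 42
  P[5] = 61 + 0 = 61
  P[6] = 58 + 20 = 78
  P[7] = 70 + 20 = 90
  P[8] = 64 + 20 = 84

Answer: [20, 33, 38, 39, 42, 61, 78, 90, 84]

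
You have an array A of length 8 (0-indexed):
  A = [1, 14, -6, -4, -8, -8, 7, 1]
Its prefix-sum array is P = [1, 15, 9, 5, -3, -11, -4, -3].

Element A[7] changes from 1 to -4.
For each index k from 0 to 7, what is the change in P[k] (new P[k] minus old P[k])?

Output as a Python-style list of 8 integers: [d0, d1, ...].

Element change: A[7] 1 -> -4, delta = -5
For k < 7: P[k] unchanged, delta_P[k] = 0
For k >= 7: P[k] shifts by exactly -5
Delta array: [0, 0, 0, 0, 0, 0, 0, -5]

Answer: [0, 0, 0, 0, 0, 0, 0, -5]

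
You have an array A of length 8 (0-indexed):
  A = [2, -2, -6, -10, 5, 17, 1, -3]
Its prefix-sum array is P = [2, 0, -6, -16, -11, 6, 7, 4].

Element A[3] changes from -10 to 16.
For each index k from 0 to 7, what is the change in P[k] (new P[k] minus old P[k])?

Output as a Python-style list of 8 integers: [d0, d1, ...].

Element change: A[3] -10 -> 16, delta = 26
For k < 3: P[k] unchanged, delta_P[k] = 0
For k >= 3: P[k] shifts by exactly 26
Delta array: [0, 0, 0, 26, 26, 26, 26, 26]

Answer: [0, 0, 0, 26, 26, 26, 26, 26]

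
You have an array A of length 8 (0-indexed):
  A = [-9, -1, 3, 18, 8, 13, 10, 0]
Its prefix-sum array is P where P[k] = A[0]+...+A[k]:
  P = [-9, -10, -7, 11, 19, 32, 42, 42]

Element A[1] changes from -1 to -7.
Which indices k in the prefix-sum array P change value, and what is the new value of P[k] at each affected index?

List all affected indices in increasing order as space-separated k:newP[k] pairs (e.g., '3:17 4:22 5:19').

Answer: 1:-16 2:-13 3:5 4:13 5:26 6:36 7:36

Derivation:
P[k] = A[0] + ... + A[k]
P[k] includes A[1] iff k >= 1
Affected indices: 1, 2, ..., 7; delta = -6
  P[1]: -10 + -6 = -16
  P[2]: -7 + -6 = -13
  P[3]: 11 + -6 = 5
  P[4]: 19 + -6 = 13
  P[5]: 32 + -6 = 26
  P[6]: 42 + -6 = 36
  P[7]: 42 + -6 = 36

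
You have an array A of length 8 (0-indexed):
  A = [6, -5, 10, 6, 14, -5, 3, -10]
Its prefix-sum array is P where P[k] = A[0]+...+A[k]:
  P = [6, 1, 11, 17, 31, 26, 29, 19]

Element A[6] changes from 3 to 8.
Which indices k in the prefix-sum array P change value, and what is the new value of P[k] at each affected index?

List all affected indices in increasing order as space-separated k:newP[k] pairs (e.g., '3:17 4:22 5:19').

Answer: 6:34 7:24

Derivation:
P[k] = A[0] + ... + A[k]
P[k] includes A[6] iff k >= 6
Affected indices: 6, 7, ..., 7; delta = 5
  P[6]: 29 + 5 = 34
  P[7]: 19 + 5 = 24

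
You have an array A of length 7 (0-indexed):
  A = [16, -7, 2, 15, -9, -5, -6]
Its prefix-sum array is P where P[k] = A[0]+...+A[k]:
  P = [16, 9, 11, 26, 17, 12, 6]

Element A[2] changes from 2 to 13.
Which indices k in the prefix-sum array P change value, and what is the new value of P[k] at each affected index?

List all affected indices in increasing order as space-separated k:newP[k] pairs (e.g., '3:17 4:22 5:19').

Answer: 2:22 3:37 4:28 5:23 6:17

Derivation:
P[k] = A[0] + ... + A[k]
P[k] includes A[2] iff k >= 2
Affected indices: 2, 3, ..., 6; delta = 11
  P[2]: 11 + 11 = 22
  P[3]: 26 + 11 = 37
  P[4]: 17 + 11 = 28
  P[5]: 12 + 11 = 23
  P[6]: 6 + 11 = 17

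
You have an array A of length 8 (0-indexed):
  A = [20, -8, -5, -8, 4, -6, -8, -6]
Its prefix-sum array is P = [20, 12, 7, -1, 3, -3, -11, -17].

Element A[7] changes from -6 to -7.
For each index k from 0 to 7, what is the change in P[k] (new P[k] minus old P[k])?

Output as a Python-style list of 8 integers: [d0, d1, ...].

Answer: [0, 0, 0, 0, 0, 0, 0, -1]

Derivation:
Element change: A[7] -6 -> -7, delta = -1
For k < 7: P[k] unchanged, delta_P[k] = 0
For k >= 7: P[k] shifts by exactly -1
Delta array: [0, 0, 0, 0, 0, 0, 0, -1]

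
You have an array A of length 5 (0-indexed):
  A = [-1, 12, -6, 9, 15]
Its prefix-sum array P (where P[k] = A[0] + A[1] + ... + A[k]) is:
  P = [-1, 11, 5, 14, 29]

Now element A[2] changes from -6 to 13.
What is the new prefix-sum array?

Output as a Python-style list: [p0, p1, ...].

Answer: [-1, 11, 24, 33, 48]

Derivation:
Change: A[2] -6 -> 13, delta = 19
P[k] for k < 2: unchanged (A[2] not included)
P[k] for k >= 2: shift by delta = 19
  P[0] = -1 + 0 = -1
  P[1] = 11 + 0 = 11
  P[2] = 5 + 19 = 24
  P[3] = 14 + 19 = 33
  P[4] = 29 + 19 = 48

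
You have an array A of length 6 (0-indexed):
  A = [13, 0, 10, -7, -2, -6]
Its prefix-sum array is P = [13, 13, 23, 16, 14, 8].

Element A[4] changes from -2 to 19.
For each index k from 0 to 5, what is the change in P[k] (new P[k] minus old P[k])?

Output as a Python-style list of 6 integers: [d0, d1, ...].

Answer: [0, 0, 0, 0, 21, 21]

Derivation:
Element change: A[4] -2 -> 19, delta = 21
For k < 4: P[k] unchanged, delta_P[k] = 0
For k >= 4: P[k] shifts by exactly 21
Delta array: [0, 0, 0, 0, 21, 21]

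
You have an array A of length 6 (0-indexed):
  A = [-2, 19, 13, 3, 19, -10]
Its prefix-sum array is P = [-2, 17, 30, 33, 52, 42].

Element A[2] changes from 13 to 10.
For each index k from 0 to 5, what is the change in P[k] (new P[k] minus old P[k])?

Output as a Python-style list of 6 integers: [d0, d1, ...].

Element change: A[2] 13 -> 10, delta = -3
For k < 2: P[k] unchanged, delta_P[k] = 0
For k >= 2: P[k] shifts by exactly -3
Delta array: [0, 0, -3, -3, -3, -3]

Answer: [0, 0, -3, -3, -3, -3]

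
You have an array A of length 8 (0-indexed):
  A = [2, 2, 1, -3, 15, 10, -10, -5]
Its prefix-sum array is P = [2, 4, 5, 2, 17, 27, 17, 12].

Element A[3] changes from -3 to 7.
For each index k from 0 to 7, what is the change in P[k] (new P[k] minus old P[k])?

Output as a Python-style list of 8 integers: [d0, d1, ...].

Element change: A[3] -3 -> 7, delta = 10
For k < 3: P[k] unchanged, delta_P[k] = 0
For k >= 3: P[k] shifts by exactly 10
Delta array: [0, 0, 0, 10, 10, 10, 10, 10]

Answer: [0, 0, 0, 10, 10, 10, 10, 10]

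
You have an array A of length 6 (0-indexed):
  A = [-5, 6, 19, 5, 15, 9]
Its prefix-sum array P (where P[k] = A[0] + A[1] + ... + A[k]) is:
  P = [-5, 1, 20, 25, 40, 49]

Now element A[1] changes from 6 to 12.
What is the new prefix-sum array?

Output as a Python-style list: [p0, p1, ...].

Answer: [-5, 7, 26, 31, 46, 55]

Derivation:
Change: A[1] 6 -> 12, delta = 6
P[k] for k < 1: unchanged (A[1] not included)
P[k] for k >= 1: shift by delta = 6
  P[0] = -5 + 0 = -5
  P[1] = 1 + 6 = 7
  P[2] = 20 + 6 = 26
  P[3] = 25 + 6 = 31
  P[4] = 40 + 6 = 46
  P[5] = 49 + 6 = 55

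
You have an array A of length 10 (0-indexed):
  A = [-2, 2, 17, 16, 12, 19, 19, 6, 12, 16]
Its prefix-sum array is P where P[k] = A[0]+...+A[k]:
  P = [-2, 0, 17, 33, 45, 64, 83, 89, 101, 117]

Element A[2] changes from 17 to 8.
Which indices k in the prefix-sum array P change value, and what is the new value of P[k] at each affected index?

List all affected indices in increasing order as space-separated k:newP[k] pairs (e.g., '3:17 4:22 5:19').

P[k] = A[0] + ... + A[k]
P[k] includes A[2] iff k >= 2
Affected indices: 2, 3, ..., 9; delta = -9
  P[2]: 17 + -9 = 8
  P[3]: 33 + -9 = 24
  P[4]: 45 + -9 = 36
  P[5]: 64 + -9 = 55
  P[6]: 83 + -9 = 74
  P[7]: 89 + -9 = 80
  P[8]: 101 + -9 = 92
  P[9]: 117 + -9 = 108

Answer: 2:8 3:24 4:36 5:55 6:74 7:80 8:92 9:108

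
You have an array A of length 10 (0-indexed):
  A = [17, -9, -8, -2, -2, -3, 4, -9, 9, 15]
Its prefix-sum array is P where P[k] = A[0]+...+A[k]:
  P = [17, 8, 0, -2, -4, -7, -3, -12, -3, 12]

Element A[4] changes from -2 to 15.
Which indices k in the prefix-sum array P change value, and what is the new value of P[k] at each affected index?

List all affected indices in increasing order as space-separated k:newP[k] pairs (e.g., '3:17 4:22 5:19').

Answer: 4:13 5:10 6:14 7:5 8:14 9:29

Derivation:
P[k] = A[0] + ... + A[k]
P[k] includes A[4] iff k >= 4
Affected indices: 4, 5, ..., 9; delta = 17
  P[4]: -4 + 17 = 13
  P[5]: -7 + 17 = 10
  P[6]: -3 + 17 = 14
  P[7]: -12 + 17 = 5
  P[8]: -3 + 17 = 14
  P[9]: 12 + 17 = 29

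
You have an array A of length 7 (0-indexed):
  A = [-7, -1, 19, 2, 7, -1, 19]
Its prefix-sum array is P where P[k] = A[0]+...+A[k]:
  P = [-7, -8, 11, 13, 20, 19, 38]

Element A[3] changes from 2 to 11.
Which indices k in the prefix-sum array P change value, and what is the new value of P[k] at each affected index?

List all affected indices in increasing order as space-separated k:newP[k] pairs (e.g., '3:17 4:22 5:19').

P[k] = A[0] + ... + A[k]
P[k] includes A[3] iff k >= 3
Affected indices: 3, 4, ..., 6; delta = 9
  P[3]: 13 + 9 = 22
  P[4]: 20 + 9 = 29
  P[5]: 19 + 9 = 28
  P[6]: 38 + 9 = 47

Answer: 3:22 4:29 5:28 6:47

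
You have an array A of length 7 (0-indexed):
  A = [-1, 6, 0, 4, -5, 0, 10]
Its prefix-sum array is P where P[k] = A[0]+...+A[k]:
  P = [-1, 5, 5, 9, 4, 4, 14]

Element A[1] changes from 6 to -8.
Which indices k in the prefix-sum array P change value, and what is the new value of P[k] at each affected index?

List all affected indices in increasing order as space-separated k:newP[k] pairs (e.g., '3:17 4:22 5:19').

P[k] = A[0] + ... + A[k]
P[k] includes A[1] iff k >= 1
Affected indices: 1, 2, ..., 6; delta = -14
  P[1]: 5 + -14 = -9
  P[2]: 5 + -14 = -9
  P[3]: 9 + -14 = -5
  P[4]: 4 + -14 = -10
  P[5]: 4 + -14 = -10
  P[6]: 14 + -14 = 0

Answer: 1:-9 2:-9 3:-5 4:-10 5:-10 6:0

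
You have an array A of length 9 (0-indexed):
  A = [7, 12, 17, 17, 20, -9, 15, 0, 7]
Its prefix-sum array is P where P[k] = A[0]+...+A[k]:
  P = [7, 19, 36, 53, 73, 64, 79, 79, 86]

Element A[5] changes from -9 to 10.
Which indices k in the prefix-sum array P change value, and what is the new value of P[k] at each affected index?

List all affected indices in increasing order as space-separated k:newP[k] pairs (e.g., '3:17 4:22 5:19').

P[k] = A[0] + ... + A[k]
P[k] includes A[5] iff k >= 5
Affected indices: 5, 6, ..., 8; delta = 19
  P[5]: 64 + 19 = 83
  P[6]: 79 + 19 = 98
  P[7]: 79 + 19 = 98
  P[8]: 86 + 19 = 105

Answer: 5:83 6:98 7:98 8:105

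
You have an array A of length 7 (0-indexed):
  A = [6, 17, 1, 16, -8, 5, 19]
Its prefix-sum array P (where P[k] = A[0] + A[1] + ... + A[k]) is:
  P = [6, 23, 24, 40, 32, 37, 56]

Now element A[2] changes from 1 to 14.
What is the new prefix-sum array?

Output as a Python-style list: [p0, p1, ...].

Answer: [6, 23, 37, 53, 45, 50, 69]

Derivation:
Change: A[2] 1 -> 14, delta = 13
P[k] for k < 2: unchanged (A[2] not included)
P[k] for k >= 2: shift by delta = 13
  P[0] = 6 + 0 = 6
  P[1] = 23 + 0 = 23
  P[2] = 24 + 13 = 37
  P[3] = 40 + 13 = 53
  P[4] = 32 + 13 = 45
  P[5] = 37 + 13 = 50
  P[6] = 56 + 13 = 69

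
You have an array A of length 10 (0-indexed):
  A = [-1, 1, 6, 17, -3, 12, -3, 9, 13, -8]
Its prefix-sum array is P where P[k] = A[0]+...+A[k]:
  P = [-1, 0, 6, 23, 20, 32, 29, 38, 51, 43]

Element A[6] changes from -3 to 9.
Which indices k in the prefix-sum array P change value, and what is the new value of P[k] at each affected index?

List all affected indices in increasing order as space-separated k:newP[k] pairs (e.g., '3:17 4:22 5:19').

P[k] = A[0] + ... + A[k]
P[k] includes A[6] iff k >= 6
Affected indices: 6, 7, ..., 9; delta = 12
  P[6]: 29 + 12 = 41
  P[7]: 38 + 12 = 50
  P[8]: 51 + 12 = 63
  P[9]: 43 + 12 = 55

Answer: 6:41 7:50 8:63 9:55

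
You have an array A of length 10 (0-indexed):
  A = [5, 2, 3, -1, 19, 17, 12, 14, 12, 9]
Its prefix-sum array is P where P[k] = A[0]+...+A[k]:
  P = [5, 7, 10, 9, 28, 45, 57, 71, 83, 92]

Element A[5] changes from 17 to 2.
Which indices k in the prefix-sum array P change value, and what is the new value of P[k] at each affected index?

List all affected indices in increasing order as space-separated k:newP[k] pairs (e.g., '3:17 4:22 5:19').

P[k] = A[0] + ... + A[k]
P[k] includes A[5] iff k >= 5
Affected indices: 5, 6, ..., 9; delta = -15
  P[5]: 45 + -15 = 30
  P[6]: 57 + -15 = 42
  P[7]: 71 + -15 = 56
  P[8]: 83 + -15 = 68
  P[9]: 92 + -15 = 77

Answer: 5:30 6:42 7:56 8:68 9:77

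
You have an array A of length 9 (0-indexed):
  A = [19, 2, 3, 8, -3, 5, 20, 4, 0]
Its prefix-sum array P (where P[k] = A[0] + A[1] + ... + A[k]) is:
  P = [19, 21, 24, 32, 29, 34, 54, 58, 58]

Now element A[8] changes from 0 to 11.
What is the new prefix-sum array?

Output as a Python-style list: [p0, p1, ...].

Change: A[8] 0 -> 11, delta = 11
P[k] for k < 8: unchanged (A[8] not included)
P[k] for k >= 8: shift by delta = 11
  P[0] = 19 + 0 = 19
  P[1] = 21 + 0 = 21
  P[2] = 24 + 0 = 24
  P[3] = 32 + 0 = 32
  P[4] = 29 + 0 = 29
  P[5] = 34 + 0 = 34
  P[6] = 54 + 0 = 54
  P[7] = 58 + 0 = 58
  P[8] = 58 + 11 = 69

Answer: [19, 21, 24, 32, 29, 34, 54, 58, 69]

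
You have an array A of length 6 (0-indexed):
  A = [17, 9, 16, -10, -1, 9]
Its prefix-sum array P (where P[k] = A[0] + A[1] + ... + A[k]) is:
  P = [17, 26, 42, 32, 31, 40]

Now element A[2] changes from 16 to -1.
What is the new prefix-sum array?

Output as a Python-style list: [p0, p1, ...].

Answer: [17, 26, 25, 15, 14, 23]

Derivation:
Change: A[2] 16 -> -1, delta = -17
P[k] for k < 2: unchanged (A[2] not included)
P[k] for k >= 2: shift by delta = -17
  P[0] = 17 + 0 = 17
  P[1] = 26 + 0 = 26
  P[2] = 42 + -17 = 25
  P[3] = 32 + -17 = 15
  P[4] = 31 + -17 = 14
  P[5] = 40 + -17 = 23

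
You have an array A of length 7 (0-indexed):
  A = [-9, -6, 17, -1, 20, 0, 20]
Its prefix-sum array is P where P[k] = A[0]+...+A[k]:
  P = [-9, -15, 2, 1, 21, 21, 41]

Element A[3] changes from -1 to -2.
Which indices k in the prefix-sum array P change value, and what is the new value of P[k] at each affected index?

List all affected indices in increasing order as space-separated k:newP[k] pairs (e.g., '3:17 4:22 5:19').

P[k] = A[0] + ... + A[k]
P[k] includes A[3] iff k >= 3
Affected indices: 3, 4, ..., 6; delta = -1
  P[3]: 1 + -1 = 0
  P[4]: 21 + -1 = 20
  P[5]: 21 + -1 = 20
  P[6]: 41 + -1 = 40

Answer: 3:0 4:20 5:20 6:40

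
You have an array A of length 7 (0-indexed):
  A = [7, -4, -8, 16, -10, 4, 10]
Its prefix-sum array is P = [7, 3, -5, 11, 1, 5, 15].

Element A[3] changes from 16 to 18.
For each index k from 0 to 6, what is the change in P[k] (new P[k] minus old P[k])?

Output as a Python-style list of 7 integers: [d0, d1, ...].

Element change: A[3] 16 -> 18, delta = 2
For k < 3: P[k] unchanged, delta_P[k] = 0
For k >= 3: P[k] shifts by exactly 2
Delta array: [0, 0, 0, 2, 2, 2, 2]

Answer: [0, 0, 0, 2, 2, 2, 2]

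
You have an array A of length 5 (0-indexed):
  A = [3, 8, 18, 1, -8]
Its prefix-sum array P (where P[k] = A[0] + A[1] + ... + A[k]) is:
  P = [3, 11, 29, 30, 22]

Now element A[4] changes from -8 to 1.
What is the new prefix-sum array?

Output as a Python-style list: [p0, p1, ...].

Answer: [3, 11, 29, 30, 31]

Derivation:
Change: A[4] -8 -> 1, delta = 9
P[k] for k < 4: unchanged (A[4] not included)
P[k] for k >= 4: shift by delta = 9
  P[0] = 3 + 0 = 3
  P[1] = 11 + 0 = 11
  P[2] = 29 + 0 = 29
  P[3] = 30 + 0 = 30
  P[4] = 22 + 9 = 31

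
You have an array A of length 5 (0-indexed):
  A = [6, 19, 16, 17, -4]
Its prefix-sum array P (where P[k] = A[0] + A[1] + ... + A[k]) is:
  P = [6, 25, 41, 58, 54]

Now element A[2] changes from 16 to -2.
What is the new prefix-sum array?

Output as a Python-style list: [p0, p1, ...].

Answer: [6, 25, 23, 40, 36]

Derivation:
Change: A[2] 16 -> -2, delta = -18
P[k] for k < 2: unchanged (A[2] not included)
P[k] for k >= 2: shift by delta = -18
  P[0] = 6 + 0 = 6
  P[1] = 25 + 0 = 25
  P[2] = 41 + -18 = 23
  P[3] = 58 + -18 = 40
  P[4] = 54 + -18 = 36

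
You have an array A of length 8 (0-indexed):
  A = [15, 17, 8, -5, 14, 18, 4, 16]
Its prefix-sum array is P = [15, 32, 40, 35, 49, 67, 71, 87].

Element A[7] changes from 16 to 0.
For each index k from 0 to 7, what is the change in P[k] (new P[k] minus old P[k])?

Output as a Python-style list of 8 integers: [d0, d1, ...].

Element change: A[7] 16 -> 0, delta = -16
For k < 7: P[k] unchanged, delta_P[k] = 0
For k >= 7: P[k] shifts by exactly -16
Delta array: [0, 0, 0, 0, 0, 0, 0, -16]

Answer: [0, 0, 0, 0, 0, 0, 0, -16]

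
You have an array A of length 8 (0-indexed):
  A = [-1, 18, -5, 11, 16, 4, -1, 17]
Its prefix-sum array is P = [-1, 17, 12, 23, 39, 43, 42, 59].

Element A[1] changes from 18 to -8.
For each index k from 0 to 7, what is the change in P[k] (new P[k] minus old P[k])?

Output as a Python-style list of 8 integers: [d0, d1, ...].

Answer: [0, -26, -26, -26, -26, -26, -26, -26]

Derivation:
Element change: A[1] 18 -> -8, delta = -26
For k < 1: P[k] unchanged, delta_P[k] = 0
For k >= 1: P[k] shifts by exactly -26
Delta array: [0, -26, -26, -26, -26, -26, -26, -26]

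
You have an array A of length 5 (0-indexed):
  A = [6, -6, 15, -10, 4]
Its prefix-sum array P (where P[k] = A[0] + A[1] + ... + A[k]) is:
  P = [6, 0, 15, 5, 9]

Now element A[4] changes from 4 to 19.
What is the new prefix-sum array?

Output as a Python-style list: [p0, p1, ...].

Answer: [6, 0, 15, 5, 24]

Derivation:
Change: A[4] 4 -> 19, delta = 15
P[k] for k < 4: unchanged (A[4] not included)
P[k] for k >= 4: shift by delta = 15
  P[0] = 6 + 0 = 6
  P[1] = 0 + 0 = 0
  P[2] = 15 + 0 = 15
  P[3] = 5 + 0 = 5
  P[4] = 9 + 15 = 24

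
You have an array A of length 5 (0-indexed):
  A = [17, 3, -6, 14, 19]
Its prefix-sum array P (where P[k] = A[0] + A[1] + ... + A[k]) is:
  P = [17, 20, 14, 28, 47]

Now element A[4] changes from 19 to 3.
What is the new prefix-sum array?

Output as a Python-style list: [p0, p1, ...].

Change: A[4] 19 -> 3, delta = -16
P[k] for k < 4: unchanged (A[4] not included)
P[k] for k >= 4: shift by delta = -16
  P[0] = 17 + 0 = 17
  P[1] = 20 + 0 = 20
  P[2] = 14 + 0 = 14
  P[3] = 28 + 0 = 28
  P[4] = 47 + -16 = 31

Answer: [17, 20, 14, 28, 31]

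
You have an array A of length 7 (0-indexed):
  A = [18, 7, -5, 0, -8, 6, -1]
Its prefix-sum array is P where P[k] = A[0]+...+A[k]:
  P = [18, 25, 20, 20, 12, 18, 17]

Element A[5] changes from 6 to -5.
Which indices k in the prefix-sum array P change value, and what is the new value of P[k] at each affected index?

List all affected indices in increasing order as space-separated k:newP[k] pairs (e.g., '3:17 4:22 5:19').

Answer: 5:7 6:6

Derivation:
P[k] = A[0] + ... + A[k]
P[k] includes A[5] iff k >= 5
Affected indices: 5, 6, ..., 6; delta = -11
  P[5]: 18 + -11 = 7
  P[6]: 17 + -11 = 6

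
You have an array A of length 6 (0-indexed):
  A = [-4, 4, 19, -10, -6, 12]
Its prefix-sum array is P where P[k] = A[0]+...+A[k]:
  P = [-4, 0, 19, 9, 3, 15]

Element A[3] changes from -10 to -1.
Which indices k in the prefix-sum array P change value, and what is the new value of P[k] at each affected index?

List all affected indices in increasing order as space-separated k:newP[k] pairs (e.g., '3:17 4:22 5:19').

P[k] = A[0] + ... + A[k]
P[k] includes A[3] iff k >= 3
Affected indices: 3, 4, ..., 5; delta = 9
  P[3]: 9 + 9 = 18
  P[4]: 3 + 9 = 12
  P[5]: 15 + 9 = 24

Answer: 3:18 4:12 5:24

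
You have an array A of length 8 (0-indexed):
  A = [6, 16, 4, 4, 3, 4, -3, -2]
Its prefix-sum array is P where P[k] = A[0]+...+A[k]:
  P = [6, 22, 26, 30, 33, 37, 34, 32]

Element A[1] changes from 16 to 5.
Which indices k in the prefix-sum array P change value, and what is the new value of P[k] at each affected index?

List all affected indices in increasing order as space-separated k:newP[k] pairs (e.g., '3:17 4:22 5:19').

Answer: 1:11 2:15 3:19 4:22 5:26 6:23 7:21

Derivation:
P[k] = A[0] + ... + A[k]
P[k] includes A[1] iff k >= 1
Affected indices: 1, 2, ..., 7; delta = -11
  P[1]: 22 + -11 = 11
  P[2]: 26 + -11 = 15
  P[3]: 30 + -11 = 19
  P[4]: 33 + -11 = 22
  P[5]: 37 + -11 = 26
  P[6]: 34 + -11 = 23
  P[7]: 32 + -11 = 21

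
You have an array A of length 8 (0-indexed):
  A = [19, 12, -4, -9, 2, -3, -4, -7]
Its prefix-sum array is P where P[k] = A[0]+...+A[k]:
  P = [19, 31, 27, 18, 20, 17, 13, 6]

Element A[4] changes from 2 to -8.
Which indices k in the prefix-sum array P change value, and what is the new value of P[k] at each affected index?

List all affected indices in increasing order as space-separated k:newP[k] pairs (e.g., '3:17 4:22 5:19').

P[k] = A[0] + ... + A[k]
P[k] includes A[4] iff k >= 4
Affected indices: 4, 5, ..., 7; delta = -10
  P[4]: 20 + -10 = 10
  P[5]: 17 + -10 = 7
  P[6]: 13 + -10 = 3
  P[7]: 6 + -10 = -4

Answer: 4:10 5:7 6:3 7:-4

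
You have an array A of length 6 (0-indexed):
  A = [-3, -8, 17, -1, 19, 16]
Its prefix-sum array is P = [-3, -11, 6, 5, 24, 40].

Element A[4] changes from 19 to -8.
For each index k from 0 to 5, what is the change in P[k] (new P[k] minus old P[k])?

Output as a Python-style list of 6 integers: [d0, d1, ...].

Element change: A[4] 19 -> -8, delta = -27
For k < 4: P[k] unchanged, delta_P[k] = 0
For k >= 4: P[k] shifts by exactly -27
Delta array: [0, 0, 0, 0, -27, -27]

Answer: [0, 0, 0, 0, -27, -27]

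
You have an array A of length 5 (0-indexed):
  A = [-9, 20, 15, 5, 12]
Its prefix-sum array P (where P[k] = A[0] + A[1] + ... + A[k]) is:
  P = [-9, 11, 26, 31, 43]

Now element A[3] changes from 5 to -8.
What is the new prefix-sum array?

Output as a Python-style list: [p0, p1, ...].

Answer: [-9, 11, 26, 18, 30]

Derivation:
Change: A[3] 5 -> -8, delta = -13
P[k] for k < 3: unchanged (A[3] not included)
P[k] for k >= 3: shift by delta = -13
  P[0] = -9 + 0 = -9
  P[1] = 11 + 0 = 11
  P[2] = 26 + 0 = 26
  P[3] = 31 + -13 = 18
  P[4] = 43 + -13 = 30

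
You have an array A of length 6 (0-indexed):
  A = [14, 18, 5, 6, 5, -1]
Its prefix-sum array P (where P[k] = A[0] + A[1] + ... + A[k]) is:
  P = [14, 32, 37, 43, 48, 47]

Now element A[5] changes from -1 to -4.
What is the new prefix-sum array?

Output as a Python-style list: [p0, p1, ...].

Change: A[5] -1 -> -4, delta = -3
P[k] for k < 5: unchanged (A[5] not included)
P[k] for k >= 5: shift by delta = -3
  P[0] = 14 + 0 = 14
  P[1] = 32 + 0 = 32
  P[2] = 37 + 0 = 37
  P[3] = 43 + 0 = 43
  P[4] = 48 + 0 = 48
  P[5] = 47 + -3 = 44

Answer: [14, 32, 37, 43, 48, 44]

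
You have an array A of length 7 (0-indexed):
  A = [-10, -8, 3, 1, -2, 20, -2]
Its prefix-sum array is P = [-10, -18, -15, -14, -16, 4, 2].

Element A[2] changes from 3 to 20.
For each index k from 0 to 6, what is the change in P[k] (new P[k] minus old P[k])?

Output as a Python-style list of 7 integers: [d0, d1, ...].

Element change: A[2] 3 -> 20, delta = 17
For k < 2: P[k] unchanged, delta_P[k] = 0
For k >= 2: P[k] shifts by exactly 17
Delta array: [0, 0, 17, 17, 17, 17, 17]

Answer: [0, 0, 17, 17, 17, 17, 17]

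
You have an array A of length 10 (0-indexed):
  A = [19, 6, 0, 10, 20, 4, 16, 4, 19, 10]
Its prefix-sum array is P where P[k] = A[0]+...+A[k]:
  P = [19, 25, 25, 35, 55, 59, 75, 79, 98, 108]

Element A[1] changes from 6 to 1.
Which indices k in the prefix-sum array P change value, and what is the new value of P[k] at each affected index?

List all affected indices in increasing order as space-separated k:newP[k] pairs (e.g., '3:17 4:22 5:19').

Answer: 1:20 2:20 3:30 4:50 5:54 6:70 7:74 8:93 9:103

Derivation:
P[k] = A[0] + ... + A[k]
P[k] includes A[1] iff k >= 1
Affected indices: 1, 2, ..., 9; delta = -5
  P[1]: 25 + -5 = 20
  P[2]: 25 + -5 = 20
  P[3]: 35 + -5 = 30
  P[4]: 55 + -5 = 50
  P[5]: 59 + -5 = 54
  P[6]: 75 + -5 = 70
  P[7]: 79 + -5 = 74
  P[8]: 98 + -5 = 93
  P[9]: 108 + -5 = 103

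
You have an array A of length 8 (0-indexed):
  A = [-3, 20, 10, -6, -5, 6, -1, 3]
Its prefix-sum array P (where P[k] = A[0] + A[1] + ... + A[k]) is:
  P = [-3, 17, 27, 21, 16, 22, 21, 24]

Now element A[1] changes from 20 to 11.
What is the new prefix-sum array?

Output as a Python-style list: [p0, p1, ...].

Change: A[1] 20 -> 11, delta = -9
P[k] for k < 1: unchanged (A[1] not included)
P[k] for k >= 1: shift by delta = -9
  P[0] = -3 + 0 = -3
  P[1] = 17 + -9 = 8
  P[2] = 27 + -9 = 18
  P[3] = 21 + -9 = 12
  P[4] = 16 + -9 = 7
  P[5] = 22 + -9 = 13
  P[6] = 21 + -9 = 12
  P[7] = 24 + -9 = 15

Answer: [-3, 8, 18, 12, 7, 13, 12, 15]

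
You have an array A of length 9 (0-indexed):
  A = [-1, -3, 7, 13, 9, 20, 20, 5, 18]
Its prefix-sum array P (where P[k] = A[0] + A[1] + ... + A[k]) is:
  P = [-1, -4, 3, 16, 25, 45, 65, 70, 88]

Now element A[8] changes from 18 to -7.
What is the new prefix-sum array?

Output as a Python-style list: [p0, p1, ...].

Answer: [-1, -4, 3, 16, 25, 45, 65, 70, 63]

Derivation:
Change: A[8] 18 -> -7, delta = -25
P[k] for k < 8: unchanged (A[8] not included)
P[k] for k >= 8: shift by delta = -25
  P[0] = -1 + 0 = -1
  P[1] = -4 + 0 = -4
  P[2] = 3 + 0 = 3
  P[3] = 16 + 0 = 16
  P[4] = 25 + 0 = 25
  P[5] = 45 + 0 = 45
  P[6] = 65 + 0 = 65
  P[7] = 70 + 0 = 70
  P[8] = 88 + -25 = 63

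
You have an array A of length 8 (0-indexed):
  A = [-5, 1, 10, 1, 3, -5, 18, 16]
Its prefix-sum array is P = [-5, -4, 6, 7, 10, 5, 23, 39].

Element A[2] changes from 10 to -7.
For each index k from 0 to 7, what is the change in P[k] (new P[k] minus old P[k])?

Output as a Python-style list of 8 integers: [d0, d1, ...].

Element change: A[2] 10 -> -7, delta = -17
For k < 2: P[k] unchanged, delta_P[k] = 0
For k >= 2: P[k] shifts by exactly -17
Delta array: [0, 0, -17, -17, -17, -17, -17, -17]

Answer: [0, 0, -17, -17, -17, -17, -17, -17]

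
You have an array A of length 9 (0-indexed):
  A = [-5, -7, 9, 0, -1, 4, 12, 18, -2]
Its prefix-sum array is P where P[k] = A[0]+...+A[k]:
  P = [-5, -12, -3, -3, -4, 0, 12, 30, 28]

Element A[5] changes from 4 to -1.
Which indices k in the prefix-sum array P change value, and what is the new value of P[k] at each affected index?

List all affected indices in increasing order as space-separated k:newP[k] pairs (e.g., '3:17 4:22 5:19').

P[k] = A[0] + ... + A[k]
P[k] includes A[5] iff k >= 5
Affected indices: 5, 6, ..., 8; delta = -5
  P[5]: 0 + -5 = -5
  P[6]: 12 + -5 = 7
  P[7]: 30 + -5 = 25
  P[8]: 28 + -5 = 23

Answer: 5:-5 6:7 7:25 8:23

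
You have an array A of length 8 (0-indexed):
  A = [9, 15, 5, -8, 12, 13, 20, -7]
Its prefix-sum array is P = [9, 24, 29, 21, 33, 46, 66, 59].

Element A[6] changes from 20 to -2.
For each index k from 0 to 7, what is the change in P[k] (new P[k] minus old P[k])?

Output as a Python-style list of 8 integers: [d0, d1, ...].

Answer: [0, 0, 0, 0, 0, 0, -22, -22]

Derivation:
Element change: A[6] 20 -> -2, delta = -22
For k < 6: P[k] unchanged, delta_P[k] = 0
For k >= 6: P[k] shifts by exactly -22
Delta array: [0, 0, 0, 0, 0, 0, -22, -22]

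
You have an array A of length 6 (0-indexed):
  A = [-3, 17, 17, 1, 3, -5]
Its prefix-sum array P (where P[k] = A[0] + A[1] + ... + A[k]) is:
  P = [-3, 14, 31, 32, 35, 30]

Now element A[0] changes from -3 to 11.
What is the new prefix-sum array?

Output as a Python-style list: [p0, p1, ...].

Change: A[0] -3 -> 11, delta = 14
P[k] for k < 0: unchanged (A[0] not included)
P[k] for k >= 0: shift by delta = 14
  P[0] = -3 + 14 = 11
  P[1] = 14 + 14 = 28
  P[2] = 31 + 14 = 45
  P[3] = 32 + 14 = 46
  P[4] = 35 + 14 = 49
  P[5] = 30 + 14 = 44

Answer: [11, 28, 45, 46, 49, 44]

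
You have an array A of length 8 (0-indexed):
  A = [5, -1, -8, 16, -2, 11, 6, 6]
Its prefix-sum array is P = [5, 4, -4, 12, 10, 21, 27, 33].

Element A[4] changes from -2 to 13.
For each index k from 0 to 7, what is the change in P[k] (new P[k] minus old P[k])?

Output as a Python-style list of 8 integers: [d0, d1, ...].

Element change: A[4] -2 -> 13, delta = 15
For k < 4: P[k] unchanged, delta_P[k] = 0
For k >= 4: P[k] shifts by exactly 15
Delta array: [0, 0, 0, 0, 15, 15, 15, 15]

Answer: [0, 0, 0, 0, 15, 15, 15, 15]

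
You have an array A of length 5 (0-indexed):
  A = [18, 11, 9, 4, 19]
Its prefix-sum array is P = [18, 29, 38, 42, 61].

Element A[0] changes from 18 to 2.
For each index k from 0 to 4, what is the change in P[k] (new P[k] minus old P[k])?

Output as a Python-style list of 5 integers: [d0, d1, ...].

Element change: A[0] 18 -> 2, delta = -16
For k < 0: P[k] unchanged, delta_P[k] = 0
For k >= 0: P[k] shifts by exactly -16
Delta array: [-16, -16, -16, -16, -16]

Answer: [-16, -16, -16, -16, -16]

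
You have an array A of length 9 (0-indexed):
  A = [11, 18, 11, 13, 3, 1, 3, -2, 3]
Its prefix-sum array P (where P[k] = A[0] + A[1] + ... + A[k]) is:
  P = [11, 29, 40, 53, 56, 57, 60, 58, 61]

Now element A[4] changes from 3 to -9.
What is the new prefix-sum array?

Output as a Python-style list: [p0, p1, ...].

Answer: [11, 29, 40, 53, 44, 45, 48, 46, 49]

Derivation:
Change: A[4] 3 -> -9, delta = -12
P[k] for k < 4: unchanged (A[4] not included)
P[k] for k >= 4: shift by delta = -12
  P[0] = 11 + 0 = 11
  P[1] = 29 + 0 = 29
  P[2] = 40 + 0 = 40
  P[3] = 53 + 0 = 53
  P[4] = 56 + -12 = 44
  P[5] = 57 + -12 = 45
  P[6] = 60 + -12 = 48
  P[7] = 58 + -12 = 46
  P[8] = 61 + -12 = 49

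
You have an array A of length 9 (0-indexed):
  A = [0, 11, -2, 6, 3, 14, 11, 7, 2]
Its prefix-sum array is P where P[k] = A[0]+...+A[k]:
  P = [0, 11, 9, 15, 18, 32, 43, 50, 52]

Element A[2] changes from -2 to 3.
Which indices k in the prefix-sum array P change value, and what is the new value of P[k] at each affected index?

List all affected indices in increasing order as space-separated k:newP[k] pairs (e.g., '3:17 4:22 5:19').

Answer: 2:14 3:20 4:23 5:37 6:48 7:55 8:57

Derivation:
P[k] = A[0] + ... + A[k]
P[k] includes A[2] iff k >= 2
Affected indices: 2, 3, ..., 8; delta = 5
  P[2]: 9 + 5 = 14
  P[3]: 15 + 5 = 20
  P[4]: 18 + 5 = 23
  P[5]: 32 + 5 = 37
  P[6]: 43 + 5 = 48
  P[7]: 50 + 5 = 55
  P[8]: 52 + 5 = 57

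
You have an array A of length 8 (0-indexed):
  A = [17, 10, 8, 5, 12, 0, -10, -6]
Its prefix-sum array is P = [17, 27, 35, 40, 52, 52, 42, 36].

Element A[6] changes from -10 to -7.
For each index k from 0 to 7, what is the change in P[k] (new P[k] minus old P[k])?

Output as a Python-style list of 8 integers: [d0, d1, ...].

Answer: [0, 0, 0, 0, 0, 0, 3, 3]

Derivation:
Element change: A[6] -10 -> -7, delta = 3
For k < 6: P[k] unchanged, delta_P[k] = 0
For k >= 6: P[k] shifts by exactly 3
Delta array: [0, 0, 0, 0, 0, 0, 3, 3]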